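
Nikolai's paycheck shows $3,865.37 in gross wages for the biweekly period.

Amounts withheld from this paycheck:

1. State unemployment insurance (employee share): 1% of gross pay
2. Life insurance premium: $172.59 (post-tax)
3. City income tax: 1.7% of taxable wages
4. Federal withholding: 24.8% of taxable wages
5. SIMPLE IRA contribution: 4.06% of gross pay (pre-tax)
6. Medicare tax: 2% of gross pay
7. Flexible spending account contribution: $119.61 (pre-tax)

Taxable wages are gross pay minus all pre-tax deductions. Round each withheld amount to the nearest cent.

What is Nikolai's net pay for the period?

$2,349.24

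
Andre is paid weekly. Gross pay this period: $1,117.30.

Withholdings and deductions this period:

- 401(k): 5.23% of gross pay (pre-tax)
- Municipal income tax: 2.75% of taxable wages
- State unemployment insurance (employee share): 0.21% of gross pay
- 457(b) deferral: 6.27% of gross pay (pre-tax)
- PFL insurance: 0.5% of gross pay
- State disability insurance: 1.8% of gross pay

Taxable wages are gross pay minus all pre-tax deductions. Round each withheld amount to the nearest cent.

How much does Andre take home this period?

401(k): $1,117.30 × 0.0523 = $58.43
457(b) deferral: $1,117.30 × 0.0627 = $70.05
Pre-tax total = $58.43 + $70.05 = $128.48
Taxable wages = $1,117.30 − $128.48 = $988.82
Municipal income tax: $988.82 × 0.0275 = $27.19
State disability insurance: $1,117.30 × 0.018 = $20.11
PFL insurance: $1,117.30 × 0.005 = $5.59
State unemployment insurance (employee share): $1,117.30 × 0.0021 = $2.35
Total deductions = $58.43 + $70.05 + $27.19 + $20.11 + $5.59 + $2.35 = $183.72
Net pay = $1,117.30 − $183.72 = $933.58

$933.58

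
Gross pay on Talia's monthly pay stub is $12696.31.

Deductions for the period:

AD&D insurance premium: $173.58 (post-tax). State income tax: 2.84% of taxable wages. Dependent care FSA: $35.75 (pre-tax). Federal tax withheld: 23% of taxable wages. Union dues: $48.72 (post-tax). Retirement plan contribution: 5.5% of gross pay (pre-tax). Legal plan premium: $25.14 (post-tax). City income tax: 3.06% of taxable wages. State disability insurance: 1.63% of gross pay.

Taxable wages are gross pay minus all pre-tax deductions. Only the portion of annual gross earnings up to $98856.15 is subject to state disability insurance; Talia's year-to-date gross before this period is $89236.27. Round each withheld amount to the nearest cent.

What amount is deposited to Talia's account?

$8100.92

Retirement plan contribution: $12696.31 × 0.055 = $698.30
Dependent care FSA: $35.75
Pre-tax total = $698.30 + $35.75 = $734.05
Taxable wages = $12696.31 − $734.05 = $11962.26
State income tax: $11962.26 × 0.0284 = $339.73
Federal tax withheld: $11962.26 × 0.23 = $2751.32
City income tax: $11962.26 × 0.0306 = $366.05
State disability insurance: only $98856.15 − $89236.27 = $9619.88 of this check is subject → $9619.88 × 0.0163 = $156.80
Union dues: $48.72
AD&D insurance premium: $173.58
Legal plan premium: $25.14
Total deductions = $698.30 + $35.75 + $339.73 + $2751.32 + $366.05 + $156.80 + $48.72 + $173.58 + $25.14 = $4595.39
Net pay = $12696.31 − $4595.39 = $8100.92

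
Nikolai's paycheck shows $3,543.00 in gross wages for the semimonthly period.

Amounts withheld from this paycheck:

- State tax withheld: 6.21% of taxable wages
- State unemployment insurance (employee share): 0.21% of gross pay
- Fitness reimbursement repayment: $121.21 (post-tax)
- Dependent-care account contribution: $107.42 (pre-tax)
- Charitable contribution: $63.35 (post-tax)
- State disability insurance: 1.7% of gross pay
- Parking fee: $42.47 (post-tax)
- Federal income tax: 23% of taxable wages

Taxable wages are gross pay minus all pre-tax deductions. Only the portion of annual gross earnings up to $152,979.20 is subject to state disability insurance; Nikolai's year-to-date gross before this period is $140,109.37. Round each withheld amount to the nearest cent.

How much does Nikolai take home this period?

Dependent-care account contribution: $107.42
Taxable wages = $3,543.00 − $107.42 = $3,435.58
Federal income tax: $3,435.58 × 0.23 = $790.18
State tax withheld: $3,435.58 × 0.0621 = $213.35
State disability insurance: cap not yet reached, full $3,543.00 is subject → $3,543.00 × 0.017 = $60.23
State unemployment insurance (employee share): $3,543.00 × 0.0021 = $7.44
Parking fee: $42.47
Fitness reimbursement repayment: $121.21
Charitable contribution: $63.35
Total deductions = $107.42 + $790.18 + $213.35 + $60.23 + $7.44 + $42.47 + $121.21 + $63.35 = $1,405.65
Net pay = $3,543.00 − $1,405.65 = $2,137.35

$2,137.35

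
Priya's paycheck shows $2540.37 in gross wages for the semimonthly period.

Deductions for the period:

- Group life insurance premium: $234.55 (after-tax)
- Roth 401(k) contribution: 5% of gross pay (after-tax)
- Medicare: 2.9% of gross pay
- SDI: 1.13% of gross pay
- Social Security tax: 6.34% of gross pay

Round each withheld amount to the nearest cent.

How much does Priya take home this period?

SDI: $2540.37 × 0.0113 = $28.71
Medicare: $2540.37 × 0.029 = $73.67
Social Security tax: $2540.37 × 0.0634 = $161.06
Group life insurance premium: $234.55
Roth 401(k) contribution: $2540.37 × 0.05 = $127.02
Total deductions = $28.71 + $73.67 + $161.06 + $234.55 + $127.02 = $625.01
Net pay = $2540.37 − $625.01 = $1915.36

$1915.36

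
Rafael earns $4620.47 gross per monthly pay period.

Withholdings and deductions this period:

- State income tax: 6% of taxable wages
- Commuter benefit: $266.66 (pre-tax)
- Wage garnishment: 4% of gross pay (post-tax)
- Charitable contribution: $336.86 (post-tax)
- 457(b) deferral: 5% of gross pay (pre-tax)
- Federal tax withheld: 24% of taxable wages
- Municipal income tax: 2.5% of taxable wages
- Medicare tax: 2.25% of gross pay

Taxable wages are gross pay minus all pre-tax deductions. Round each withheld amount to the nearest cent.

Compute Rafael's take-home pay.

457(b) deferral: $4620.47 × 0.05 = $231.02
Commuter benefit: $266.66
Pre-tax total = $231.02 + $266.66 = $497.68
Taxable wages = $4620.47 − $497.68 = $4122.79
Federal tax withheld: $4122.79 × 0.24 = $989.47
Municipal income tax: $4122.79 × 0.025 = $103.07
State income tax: $4122.79 × 0.06 = $247.37
Medicare tax: $4620.47 × 0.0225 = $103.96
Wage garnishment: $4620.47 × 0.04 = $184.82
Charitable contribution: $336.86
Total deductions = $231.02 + $266.66 + $989.47 + $103.07 + $247.37 + $103.96 + $184.82 + $336.86 = $2463.23
Net pay = $4620.47 − $2463.23 = $2157.24

$2157.24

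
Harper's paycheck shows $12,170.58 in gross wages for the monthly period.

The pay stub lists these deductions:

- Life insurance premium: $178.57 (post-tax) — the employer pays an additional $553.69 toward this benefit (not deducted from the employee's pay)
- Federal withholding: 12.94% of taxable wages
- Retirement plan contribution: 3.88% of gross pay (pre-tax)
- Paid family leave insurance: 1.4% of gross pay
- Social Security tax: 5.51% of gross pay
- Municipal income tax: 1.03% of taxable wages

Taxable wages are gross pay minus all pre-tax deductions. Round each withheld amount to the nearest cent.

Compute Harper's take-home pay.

$9,044.54

Retirement plan contribution: $12,170.58 × 0.0388 = $472.22
Taxable wages = $12,170.58 − $472.22 = $11,698.36
Federal withholding: $11,698.36 × 0.1294 = $1,513.77
Municipal income tax: $11,698.36 × 0.0103 = $120.49
Paid family leave insurance: $12,170.58 × 0.014 = $170.39
Social Security tax: $12,170.58 × 0.0551 = $670.60
Life insurance premium: $178.57
(Employer's $553.69 toward life insurance premium is not withheld from the employee.)
Total deductions = $472.22 + $1,513.77 + $120.49 + $170.39 + $670.60 + $178.57 = $3,126.04
Net pay = $12,170.58 − $3,126.04 = $9,044.54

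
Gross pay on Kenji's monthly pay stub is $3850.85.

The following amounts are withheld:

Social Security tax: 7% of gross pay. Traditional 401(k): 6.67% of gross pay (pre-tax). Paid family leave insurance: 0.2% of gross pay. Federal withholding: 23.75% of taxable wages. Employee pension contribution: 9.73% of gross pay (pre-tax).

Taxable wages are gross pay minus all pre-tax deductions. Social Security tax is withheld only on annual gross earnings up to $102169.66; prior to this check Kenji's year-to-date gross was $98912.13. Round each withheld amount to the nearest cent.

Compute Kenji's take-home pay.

Employee pension contribution: $3850.85 × 0.0973 = $374.69
Traditional 401(k): $3850.85 × 0.0667 = $256.85
Pre-tax total = $374.69 + $256.85 = $631.54
Taxable wages = $3850.85 − $631.54 = $3219.31
Federal withholding: $3219.31 × 0.2375 = $764.59
Paid family leave insurance: $3850.85 × 0.002 = $7.70
Social Security tax: only $102169.66 − $98912.13 = $3257.53 of this check is subject → $3257.53 × 0.07 = $228.03
Total deductions = $374.69 + $256.85 + $764.59 + $7.70 + $228.03 = $1631.86
Net pay = $3850.85 − $1631.86 = $2218.99

$2218.99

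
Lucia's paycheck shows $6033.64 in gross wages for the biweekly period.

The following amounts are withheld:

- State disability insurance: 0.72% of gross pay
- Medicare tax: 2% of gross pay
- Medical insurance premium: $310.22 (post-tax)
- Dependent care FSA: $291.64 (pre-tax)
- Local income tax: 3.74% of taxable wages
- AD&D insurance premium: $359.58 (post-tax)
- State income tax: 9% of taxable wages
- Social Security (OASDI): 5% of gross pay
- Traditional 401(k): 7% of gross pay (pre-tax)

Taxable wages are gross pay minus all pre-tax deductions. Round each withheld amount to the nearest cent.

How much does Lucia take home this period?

$3506.34

Dependent care FSA: $291.64
Traditional 401(k): $6033.64 × 0.07 = $422.35
Pre-tax total = $291.64 + $422.35 = $713.99
Taxable wages = $6033.64 − $713.99 = $5319.65
Local income tax: $5319.65 × 0.0374 = $198.95
State income tax: $5319.65 × 0.09 = $478.77
Social Security (OASDI): $6033.64 × 0.05 = $301.68
Medicare tax: $6033.64 × 0.02 = $120.67
State disability insurance: $6033.64 × 0.0072 = $43.44
AD&D insurance premium: $359.58
Medical insurance premium: $310.22
Total deductions = $291.64 + $422.35 + $198.95 + $478.77 + $301.68 + $120.67 + $43.44 + $359.58 + $310.22 = $2527.30
Net pay = $6033.64 − $2527.30 = $3506.34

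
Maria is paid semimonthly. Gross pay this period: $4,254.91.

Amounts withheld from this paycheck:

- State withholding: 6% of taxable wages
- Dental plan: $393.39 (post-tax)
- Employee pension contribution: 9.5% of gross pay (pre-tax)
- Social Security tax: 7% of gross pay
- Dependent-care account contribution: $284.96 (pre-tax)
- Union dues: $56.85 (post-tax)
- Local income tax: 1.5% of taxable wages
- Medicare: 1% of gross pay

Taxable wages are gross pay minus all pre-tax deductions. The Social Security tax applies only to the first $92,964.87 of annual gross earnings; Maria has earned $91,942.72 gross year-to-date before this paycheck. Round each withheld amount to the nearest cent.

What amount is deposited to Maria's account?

$2,733.96

Employee pension contribution: $4,254.91 × 0.095 = $404.22
Dependent-care account contribution: $284.96
Pre-tax total = $404.22 + $284.96 = $689.18
Taxable wages = $4,254.91 − $689.18 = $3,565.73
State withholding: $3,565.73 × 0.06 = $213.94
Local income tax: $3,565.73 × 0.015 = $53.49
Social Security tax: only $92,964.87 − $91,942.72 = $1,022.15 of this check is subject → $1,022.15 × 0.07 = $71.55
Medicare: $4,254.91 × 0.01 = $42.55
Union dues: $56.85
Dental plan: $393.39
Total deductions = $404.22 + $284.96 + $213.94 + $53.49 + $71.55 + $42.55 + $56.85 + $393.39 = $1,520.95
Net pay = $4,254.91 − $1,520.95 = $2,733.96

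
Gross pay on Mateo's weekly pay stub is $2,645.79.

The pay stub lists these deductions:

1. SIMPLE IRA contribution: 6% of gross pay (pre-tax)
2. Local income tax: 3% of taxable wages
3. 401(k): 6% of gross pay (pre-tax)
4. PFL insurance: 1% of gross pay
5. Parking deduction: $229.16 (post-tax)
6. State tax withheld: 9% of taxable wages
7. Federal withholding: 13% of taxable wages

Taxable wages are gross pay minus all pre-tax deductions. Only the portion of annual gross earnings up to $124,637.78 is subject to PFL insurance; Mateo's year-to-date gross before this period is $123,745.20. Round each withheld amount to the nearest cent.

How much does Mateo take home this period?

SIMPLE IRA contribution: $2,645.79 × 0.06 = $158.75
401(k): $2,645.79 × 0.06 = $158.75
Pre-tax total = $158.75 + $158.75 = $317.50
Taxable wages = $2,645.79 − $317.50 = $2,328.29
Local income tax: $2,328.29 × 0.03 = $69.85
Federal withholding: $2,328.29 × 0.13 = $302.68
State tax withheld: $2,328.29 × 0.09 = $209.55
PFL insurance: only $124,637.78 − $123,745.20 = $892.58 of this check is subject → $892.58 × 0.01 = $8.93
Parking deduction: $229.16
Total deductions = $158.75 + $158.75 + $69.85 + $302.68 + $209.55 + $8.93 + $229.16 = $1,137.67
Net pay = $2,645.79 − $1,137.67 = $1,508.12

$1,508.12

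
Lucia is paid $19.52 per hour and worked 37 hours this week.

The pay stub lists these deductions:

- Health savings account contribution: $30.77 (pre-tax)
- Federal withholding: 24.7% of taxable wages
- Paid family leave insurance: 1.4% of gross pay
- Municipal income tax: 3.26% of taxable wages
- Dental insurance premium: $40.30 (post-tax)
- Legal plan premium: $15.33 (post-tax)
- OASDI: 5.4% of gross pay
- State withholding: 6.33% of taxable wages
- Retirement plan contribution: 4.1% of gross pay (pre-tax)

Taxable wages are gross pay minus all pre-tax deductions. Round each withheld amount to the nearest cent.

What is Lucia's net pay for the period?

Gross pay: 37 × $19.52 = $722.24
Retirement plan contribution: $722.24 × 0.041 = $29.61
Health savings account contribution: $30.77
Pre-tax total = $29.61 + $30.77 = $60.38
Taxable wages = $722.24 − $60.38 = $661.86
Municipal income tax: $661.86 × 0.0326 = $21.58
State withholding: $661.86 × 0.0633 = $41.90
Federal withholding: $661.86 × 0.247 = $163.48
Paid family leave insurance: $722.24 × 0.014 = $10.11
OASDI: $722.24 × 0.054 = $39.00
Legal plan premium: $15.33
Dental insurance premium: $40.30
Total deductions = $29.61 + $30.77 + $21.58 + $41.90 + $163.48 + $10.11 + $39.00 + $15.33 + $40.30 = $392.08
Net pay = $722.24 − $392.08 = $330.16

$330.16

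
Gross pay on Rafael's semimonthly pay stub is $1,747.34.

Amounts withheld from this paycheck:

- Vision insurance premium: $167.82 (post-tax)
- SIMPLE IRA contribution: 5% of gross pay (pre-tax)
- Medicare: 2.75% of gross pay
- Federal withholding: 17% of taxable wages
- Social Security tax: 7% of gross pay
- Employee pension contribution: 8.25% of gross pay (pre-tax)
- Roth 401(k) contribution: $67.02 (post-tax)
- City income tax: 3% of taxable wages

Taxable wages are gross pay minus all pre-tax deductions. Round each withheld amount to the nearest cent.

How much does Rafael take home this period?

$807.45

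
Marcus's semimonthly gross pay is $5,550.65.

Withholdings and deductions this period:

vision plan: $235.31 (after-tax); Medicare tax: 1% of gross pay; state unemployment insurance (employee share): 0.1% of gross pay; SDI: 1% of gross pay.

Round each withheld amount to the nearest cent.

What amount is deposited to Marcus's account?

$5,198.77

SDI: $5,550.65 × 0.01 = $55.51
Medicare tax: $5,550.65 × 0.01 = $55.51
State unemployment insurance (employee share): $5,550.65 × 0.001 = $5.55
Vision plan: $235.31
Total deductions = $55.51 + $55.51 + $5.55 + $235.31 = $351.88
Net pay = $5,550.65 − $351.88 = $5,198.77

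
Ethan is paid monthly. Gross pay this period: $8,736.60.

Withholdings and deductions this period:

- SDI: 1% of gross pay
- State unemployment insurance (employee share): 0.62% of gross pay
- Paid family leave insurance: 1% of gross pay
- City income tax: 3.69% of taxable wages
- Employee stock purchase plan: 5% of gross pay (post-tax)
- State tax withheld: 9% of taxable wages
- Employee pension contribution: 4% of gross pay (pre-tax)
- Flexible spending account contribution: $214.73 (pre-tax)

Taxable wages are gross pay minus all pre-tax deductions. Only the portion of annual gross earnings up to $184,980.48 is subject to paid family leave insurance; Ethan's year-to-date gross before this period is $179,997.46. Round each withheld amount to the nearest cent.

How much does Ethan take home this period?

Employee pension contribution: $8,736.60 × 0.04 = $349.46
Flexible spending account contribution: $214.73
Pre-tax total = $349.46 + $214.73 = $564.19
Taxable wages = $8,736.60 − $564.19 = $8,172.41
City income tax: $8,172.41 × 0.0369 = $301.56
State tax withheld: $8,172.41 × 0.09 = $735.52
State unemployment insurance (employee share): $8,736.60 × 0.0062 = $54.17
SDI: $8,736.60 × 0.01 = $87.37
Paid family leave insurance: only $184,980.48 − $179,997.46 = $4,983.02 of this check is subject → $4,983.02 × 0.01 = $49.83
Employee stock purchase plan: $8,736.60 × 0.05 = $436.83
Total deductions = $349.46 + $214.73 + $301.56 + $735.52 + $54.17 + $87.37 + $49.83 + $436.83 = $2,229.47
Net pay = $8,736.60 − $2,229.47 = $6,507.13

$6,507.13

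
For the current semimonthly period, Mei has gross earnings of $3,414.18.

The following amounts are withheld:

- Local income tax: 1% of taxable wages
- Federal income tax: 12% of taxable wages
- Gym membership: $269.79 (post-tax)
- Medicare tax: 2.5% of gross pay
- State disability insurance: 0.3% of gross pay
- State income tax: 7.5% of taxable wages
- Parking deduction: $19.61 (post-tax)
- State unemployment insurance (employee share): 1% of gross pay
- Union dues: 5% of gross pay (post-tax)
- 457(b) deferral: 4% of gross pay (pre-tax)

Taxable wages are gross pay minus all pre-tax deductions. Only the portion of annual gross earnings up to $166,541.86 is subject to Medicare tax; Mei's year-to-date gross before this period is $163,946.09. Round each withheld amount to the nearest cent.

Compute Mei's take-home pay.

457(b) deferral: $3,414.18 × 0.04 = $136.57
Taxable wages = $3,414.18 − $136.57 = $3,277.61
Local income tax: $3,277.61 × 0.01 = $32.78
State income tax: $3,277.61 × 0.075 = $245.82
Federal income tax: $3,277.61 × 0.12 = $393.31
Medicare tax: only $166,541.86 − $163,946.09 = $2,595.77 of this check is subject → $2,595.77 × 0.025 = $64.89
State unemployment insurance (employee share): $3,414.18 × 0.01 = $34.14
State disability insurance: $3,414.18 × 0.003 = $10.24
Union dues: $3,414.18 × 0.05 = $170.71
Parking deduction: $19.61
Gym membership: $269.79
Total deductions = $136.57 + $32.78 + $245.82 + $393.31 + $64.89 + $34.14 + $10.24 + $170.71 + $19.61 + $269.79 = $1,377.86
Net pay = $3,414.18 − $1,377.86 = $2,036.32

$2,036.32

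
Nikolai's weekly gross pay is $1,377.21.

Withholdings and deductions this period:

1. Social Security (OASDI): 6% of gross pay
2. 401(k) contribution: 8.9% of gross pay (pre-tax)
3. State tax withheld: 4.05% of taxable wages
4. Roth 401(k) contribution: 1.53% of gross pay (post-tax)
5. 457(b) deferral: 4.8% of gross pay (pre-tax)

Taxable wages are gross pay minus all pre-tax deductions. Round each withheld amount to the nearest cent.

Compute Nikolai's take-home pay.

$1,036.69

401(k) contribution: $1,377.21 × 0.089 = $122.57
457(b) deferral: $1,377.21 × 0.048 = $66.11
Pre-tax total = $122.57 + $66.11 = $188.68
Taxable wages = $1,377.21 − $188.68 = $1,188.53
State tax withheld: $1,188.53 × 0.0405 = $48.14
Social Security (OASDI): $1,377.21 × 0.06 = $82.63
Roth 401(k) contribution: $1,377.21 × 0.0153 = $21.07
Total deductions = $122.57 + $66.11 + $48.14 + $82.63 + $21.07 = $340.52
Net pay = $1,377.21 − $340.52 = $1,036.69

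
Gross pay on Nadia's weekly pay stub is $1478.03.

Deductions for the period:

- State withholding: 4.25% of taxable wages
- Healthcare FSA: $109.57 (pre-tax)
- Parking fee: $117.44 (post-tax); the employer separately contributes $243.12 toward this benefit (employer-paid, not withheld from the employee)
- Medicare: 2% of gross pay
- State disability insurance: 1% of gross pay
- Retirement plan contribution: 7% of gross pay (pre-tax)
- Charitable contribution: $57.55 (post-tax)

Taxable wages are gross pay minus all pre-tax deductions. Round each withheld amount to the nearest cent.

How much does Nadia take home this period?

$991.91

Healthcare FSA: $109.57
Retirement plan contribution: $1478.03 × 0.07 = $103.46
Pre-tax total = $109.57 + $103.46 = $213.03
Taxable wages = $1478.03 − $213.03 = $1265.00
State withholding: $1265.00 × 0.0425 = $53.76
State disability insurance: $1478.03 × 0.01 = $14.78
Medicare: $1478.03 × 0.02 = $29.56
Charitable contribution: $57.55
Parking fee: $117.44
(Employer's $243.12 toward parking fee is not withheld from the employee.)
Total deductions = $109.57 + $103.46 + $53.76 + $14.78 + $29.56 + $57.55 + $117.44 = $486.12
Net pay = $1478.03 − $486.12 = $991.91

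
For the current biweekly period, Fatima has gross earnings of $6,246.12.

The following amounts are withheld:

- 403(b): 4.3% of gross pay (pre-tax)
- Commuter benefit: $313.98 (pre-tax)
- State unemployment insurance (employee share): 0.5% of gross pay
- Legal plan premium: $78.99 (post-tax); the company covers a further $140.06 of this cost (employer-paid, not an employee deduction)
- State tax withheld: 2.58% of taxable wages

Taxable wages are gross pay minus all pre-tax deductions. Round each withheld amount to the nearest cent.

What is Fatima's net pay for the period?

$5,407.22

403(b): $6,246.12 × 0.043 = $268.58
Commuter benefit: $313.98
Pre-tax total = $268.58 + $313.98 = $582.56
Taxable wages = $6,246.12 − $582.56 = $5,663.56
State tax withheld: $5,663.56 × 0.0258 = $146.12
State unemployment insurance (employee share): $6,246.12 × 0.005 = $31.23
Legal plan premium: $78.99
(Employer's $140.06 toward legal plan premium is not withheld from the employee.)
Total deductions = $268.58 + $313.98 + $146.12 + $31.23 + $78.99 = $838.90
Net pay = $6,246.12 − $838.90 = $5,407.22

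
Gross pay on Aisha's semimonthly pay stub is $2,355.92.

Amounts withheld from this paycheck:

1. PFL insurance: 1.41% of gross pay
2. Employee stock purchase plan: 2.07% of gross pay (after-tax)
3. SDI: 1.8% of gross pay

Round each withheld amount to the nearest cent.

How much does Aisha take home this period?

$2,231.52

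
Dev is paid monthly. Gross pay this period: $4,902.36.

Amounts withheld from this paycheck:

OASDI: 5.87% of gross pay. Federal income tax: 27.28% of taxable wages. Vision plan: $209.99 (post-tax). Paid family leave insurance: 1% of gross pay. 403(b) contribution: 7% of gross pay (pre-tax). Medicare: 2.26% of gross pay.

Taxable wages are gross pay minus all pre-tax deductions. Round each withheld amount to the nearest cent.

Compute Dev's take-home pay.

$2,657.87

403(b) contribution: $4,902.36 × 0.07 = $343.17
Taxable wages = $4,902.36 − $343.17 = $4,559.19
Federal income tax: $4,559.19 × 0.2728 = $1,243.75
Medicare: $4,902.36 × 0.0226 = $110.79
Paid family leave insurance: $4,902.36 × 0.01 = $49.02
OASDI: $4,902.36 × 0.0587 = $287.77
Vision plan: $209.99
Total deductions = $343.17 + $1,243.75 + $110.79 + $49.02 + $287.77 + $209.99 = $2,244.49
Net pay = $4,902.36 − $2,244.49 = $2,657.87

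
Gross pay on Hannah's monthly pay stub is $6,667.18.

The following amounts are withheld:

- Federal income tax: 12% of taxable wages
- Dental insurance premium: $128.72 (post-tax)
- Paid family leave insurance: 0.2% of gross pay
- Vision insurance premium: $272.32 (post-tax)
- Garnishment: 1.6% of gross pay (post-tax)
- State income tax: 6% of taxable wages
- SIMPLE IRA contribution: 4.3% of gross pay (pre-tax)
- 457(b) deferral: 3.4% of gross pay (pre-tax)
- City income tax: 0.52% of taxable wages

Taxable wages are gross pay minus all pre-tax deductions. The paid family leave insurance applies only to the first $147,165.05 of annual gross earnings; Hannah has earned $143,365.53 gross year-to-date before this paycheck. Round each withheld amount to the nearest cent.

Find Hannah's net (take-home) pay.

$4,498.81

457(b) deferral: $6,667.18 × 0.034 = $226.68
SIMPLE IRA contribution: $6,667.18 × 0.043 = $286.69
Pre-tax total = $226.68 + $286.69 = $513.37
Taxable wages = $6,667.18 − $513.37 = $6,153.81
City income tax: $6,153.81 × 0.0052 = $32.00
Federal income tax: $6,153.81 × 0.12 = $738.46
State income tax: $6,153.81 × 0.06 = $369.23
Paid family leave insurance: only $147,165.05 − $143,365.53 = $3,799.52 of this check is subject → $3,799.52 × 0.002 = $7.60
Vision insurance premium: $272.32
Garnishment: $6,667.18 × 0.016 = $106.67
Dental insurance premium: $128.72
Total deductions = $226.68 + $286.69 + $32.00 + $738.46 + $369.23 + $7.60 + $272.32 + $106.67 + $128.72 = $2,168.37
Net pay = $6,667.18 − $2,168.37 = $4,498.81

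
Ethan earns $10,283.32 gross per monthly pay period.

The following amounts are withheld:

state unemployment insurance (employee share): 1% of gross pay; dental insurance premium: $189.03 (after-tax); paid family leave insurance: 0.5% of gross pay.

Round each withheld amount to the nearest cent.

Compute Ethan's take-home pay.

$9,940.04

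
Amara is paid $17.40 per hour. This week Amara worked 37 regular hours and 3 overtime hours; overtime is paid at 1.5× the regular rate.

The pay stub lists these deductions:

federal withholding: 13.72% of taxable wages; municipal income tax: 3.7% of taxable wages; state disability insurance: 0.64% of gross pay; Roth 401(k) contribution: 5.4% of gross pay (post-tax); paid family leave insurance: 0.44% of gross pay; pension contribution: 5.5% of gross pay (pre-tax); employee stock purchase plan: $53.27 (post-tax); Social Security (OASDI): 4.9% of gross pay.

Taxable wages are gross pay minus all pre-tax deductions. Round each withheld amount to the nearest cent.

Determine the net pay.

Regular pay: 37 × $17.40 = $643.80
Overtime pay: 3 × $17.40 × 1.5 = $78.30
Gross pay = $643.80 + $78.30 = $722.10
Pension contribution: $722.10 × 0.055 = $39.72
Taxable wages = $722.10 − $39.72 = $682.38
Municipal income tax: $682.38 × 0.037 = $25.25
Federal withholding: $682.38 × 0.1372 = $93.62
Paid family leave insurance: $722.10 × 0.0044 = $3.18
State disability insurance: $722.10 × 0.0064 = $4.62
Social Security (OASDI): $722.10 × 0.049 = $35.38
Employee stock purchase plan: $53.27
Roth 401(k) contribution: $722.10 × 0.054 = $38.99
Total deductions = $39.72 + $25.25 + $93.62 + $3.18 + $4.62 + $35.38 + $53.27 + $38.99 = $294.03
Net pay = $722.10 − $294.03 = $428.07

$428.07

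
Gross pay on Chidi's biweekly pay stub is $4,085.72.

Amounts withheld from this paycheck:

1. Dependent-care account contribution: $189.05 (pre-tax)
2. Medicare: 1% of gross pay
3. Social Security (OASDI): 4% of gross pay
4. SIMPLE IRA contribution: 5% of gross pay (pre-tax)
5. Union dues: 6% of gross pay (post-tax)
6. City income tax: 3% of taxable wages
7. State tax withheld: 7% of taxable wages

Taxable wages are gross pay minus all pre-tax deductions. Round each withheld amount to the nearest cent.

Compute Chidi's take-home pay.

Dependent-care account contribution: $189.05
SIMPLE IRA contribution: $4,085.72 × 0.05 = $204.29
Pre-tax total = $189.05 + $204.29 = $393.34
Taxable wages = $4,085.72 − $393.34 = $3,692.38
State tax withheld: $3,692.38 × 0.07 = $258.47
City income tax: $3,692.38 × 0.03 = $110.77
Medicare: $4,085.72 × 0.01 = $40.86
Social Security (OASDI): $4,085.72 × 0.04 = $163.43
Union dues: $4,085.72 × 0.06 = $245.14
Total deductions = $189.05 + $204.29 + $258.47 + $110.77 + $40.86 + $163.43 + $245.14 = $1,212.01
Net pay = $4,085.72 − $1,212.01 = $2,873.71

$2,873.71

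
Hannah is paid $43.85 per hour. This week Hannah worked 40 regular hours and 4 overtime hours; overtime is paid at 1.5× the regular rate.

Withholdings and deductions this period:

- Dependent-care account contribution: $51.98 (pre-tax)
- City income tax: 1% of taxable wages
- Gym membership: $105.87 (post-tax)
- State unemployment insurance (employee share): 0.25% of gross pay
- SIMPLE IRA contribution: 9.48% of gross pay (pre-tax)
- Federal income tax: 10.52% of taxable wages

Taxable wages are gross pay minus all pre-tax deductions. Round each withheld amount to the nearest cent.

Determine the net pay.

Regular pay: 40 × $43.85 = $1754.00
Overtime pay: 4 × $43.85 × 1.5 = $263.10
Gross pay = $1754.00 + $263.10 = $2017.10
Dependent-care account contribution: $51.98
SIMPLE IRA contribution: $2017.10 × 0.0948 = $191.22
Pre-tax total = $51.98 + $191.22 = $243.20
Taxable wages = $2017.10 − $243.20 = $1773.90
City income tax: $1773.90 × 0.01 = $17.74
Federal income tax: $1773.90 × 0.1052 = $186.61
State unemployment insurance (employee share): $2017.10 × 0.0025 = $5.04
Gym membership: $105.87
Total deductions = $51.98 + $191.22 + $17.74 + $186.61 + $5.04 + $105.87 = $558.46
Net pay = $2017.10 − $558.46 = $1458.64

$1458.64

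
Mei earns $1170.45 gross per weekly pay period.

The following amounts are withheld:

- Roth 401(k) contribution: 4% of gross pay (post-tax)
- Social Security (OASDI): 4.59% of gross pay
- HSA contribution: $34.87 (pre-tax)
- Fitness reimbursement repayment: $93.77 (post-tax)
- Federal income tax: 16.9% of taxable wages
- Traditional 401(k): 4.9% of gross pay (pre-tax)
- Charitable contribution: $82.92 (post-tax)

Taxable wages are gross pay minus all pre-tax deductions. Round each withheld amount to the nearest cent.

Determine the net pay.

Traditional 401(k): $1170.45 × 0.049 = $57.35
HSA contribution: $34.87
Pre-tax total = $57.35 + $34.87 = $92.22
Taxable wages = $1170.45 − $92.22 = $1078.23
Federal income tax: $1078.23 × 0.169 = $182.22
Social Security (OASDI): $1170.45 × 0.0459 = $53.72
Roth 401(k) contribution: $1170.45 × 0.04 = $46.82
Fitness reimbursement repayment: $93.77
Charitable contribution: $82.92
Total deductions = $57.35 + $34.87 + $182.22 + $53.72 + $46.82 + $93.77 + $82.92 = $551.67
Net pay = $1170.45 − $551.67 = $618.78

$618.78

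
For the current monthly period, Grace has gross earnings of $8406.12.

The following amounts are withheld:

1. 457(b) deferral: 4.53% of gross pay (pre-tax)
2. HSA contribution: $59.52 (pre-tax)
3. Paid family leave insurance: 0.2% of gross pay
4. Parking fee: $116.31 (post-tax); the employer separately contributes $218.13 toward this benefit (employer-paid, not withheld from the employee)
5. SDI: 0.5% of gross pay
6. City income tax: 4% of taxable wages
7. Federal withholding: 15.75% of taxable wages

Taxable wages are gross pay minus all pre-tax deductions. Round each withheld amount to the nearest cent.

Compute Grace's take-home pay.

$6217.41

HSA contribution: $59.52
457(b) deferral: $8406.12 × 0.0453 = $380.80
Pre-tax total = $59.52 + $380.80 = $440.32
Taxable wages = $8406.12 − $440.32 = $7965.80
City income tax: $7965.80 × 0.04 = $318.63
Federal withholding: $7965.80 × 0.1575 = $1254.61
SDI: $8406.12 × 0.005 = $42.03
Paid family leave insurance: $8406.12 × 0.002 = $16.81
Parking fee: $116.31
(Employer's $218.13 toward parking fee is not withheld from the employee.)
Total deductions = $59.52 + $380.80 + $318.63 + $1254.61 + $42.03 + $16.81 + $116.31 = $2188.71
Net pay = $8406.12 − $2188.71 = $6217.41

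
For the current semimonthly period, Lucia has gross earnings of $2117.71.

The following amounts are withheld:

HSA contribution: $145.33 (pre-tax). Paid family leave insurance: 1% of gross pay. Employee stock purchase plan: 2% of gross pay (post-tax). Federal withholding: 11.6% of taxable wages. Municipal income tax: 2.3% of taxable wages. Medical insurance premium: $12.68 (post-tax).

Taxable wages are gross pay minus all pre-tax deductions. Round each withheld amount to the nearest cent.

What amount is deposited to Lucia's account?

HSA contribution: $145.33
Taxable wages = $2117.71 − $145.33 = $1972.38
Federal withholding: $1972.38 × 0.116 = $228.80
Municipal income tax: $1972.38 × 0.023 = $45.36
Paid family leave insurance: $2117.71 × 0.01 = $21.18
Medical insurance premium: $12.68
Employee stock purchase plan: $2117.71 × 0.02 = $42.35
Total deductions = $145.33 + $228.80 + $45.36 + $21.18 + $12.68 + $42.35 = $495.70
Net pay = $2117.71 − $495.70 = $1622.01

$1622.01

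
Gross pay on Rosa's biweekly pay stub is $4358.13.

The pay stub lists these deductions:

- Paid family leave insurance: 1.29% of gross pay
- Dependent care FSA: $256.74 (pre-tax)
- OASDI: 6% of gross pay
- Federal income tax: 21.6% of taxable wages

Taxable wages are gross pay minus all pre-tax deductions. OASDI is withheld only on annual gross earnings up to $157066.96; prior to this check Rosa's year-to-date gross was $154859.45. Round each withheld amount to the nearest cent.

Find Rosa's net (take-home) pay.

$3026.82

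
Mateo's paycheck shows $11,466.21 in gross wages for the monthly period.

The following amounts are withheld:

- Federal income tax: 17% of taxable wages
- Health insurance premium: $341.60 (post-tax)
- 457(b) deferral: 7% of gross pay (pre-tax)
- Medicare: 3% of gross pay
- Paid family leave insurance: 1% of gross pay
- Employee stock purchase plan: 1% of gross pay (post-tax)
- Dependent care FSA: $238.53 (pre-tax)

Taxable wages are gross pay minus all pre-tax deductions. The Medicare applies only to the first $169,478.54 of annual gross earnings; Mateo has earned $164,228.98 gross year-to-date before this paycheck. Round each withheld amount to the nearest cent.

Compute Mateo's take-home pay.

$7,924.38

457(b) deferral: $11,466.21 × 0.07 = $802.63
Dependent care FSA: $238.53
Pre-tax total = $802.63 + $238.53 = $1,041.16
Taxable wages = $11,466.21 − $1,041.16 = $10,425.05
Federal income tax: $10,425.05 × 0.17 = $1,772.26
Paid family leave insurance: $11,466.21 × 0.01 = $114.66
Medicare: only $169,478.54 − $164,228.98 = $5,249.56 of this check is subject → $5,249.56 × 0.03 = $157.49
Health insurance premium: $341.60
Employee stock purchase plan: $11,466.21 × 0.01 = $114.66
Total deductions = $802.63 + $238.53 + $1,772.26 + $114.66 + $157.49 + $341.60 + $114.66 = $3,541.83
Net pay = $11,466.21 − $3,541.83 = $7,924.38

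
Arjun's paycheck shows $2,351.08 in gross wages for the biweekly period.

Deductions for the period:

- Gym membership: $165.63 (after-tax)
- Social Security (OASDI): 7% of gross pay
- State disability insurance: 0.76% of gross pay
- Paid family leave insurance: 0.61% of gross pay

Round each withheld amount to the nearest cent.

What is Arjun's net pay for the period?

$1,988.66

Paid family leave insurance: $2,351.08 × 0.0061 = $14.34
State disability insurance: $2,351.08 × 0.0076 = $17.87
Social Security (OASDI): $2,351.08 × 0.07 = $164.58
Gym membership: $165.63
Total deductions = $14.34 + $17.87 + $164.58 + $165.63 = $362.42
Net pay = $2,351.08 − $362.42 = $1,988.66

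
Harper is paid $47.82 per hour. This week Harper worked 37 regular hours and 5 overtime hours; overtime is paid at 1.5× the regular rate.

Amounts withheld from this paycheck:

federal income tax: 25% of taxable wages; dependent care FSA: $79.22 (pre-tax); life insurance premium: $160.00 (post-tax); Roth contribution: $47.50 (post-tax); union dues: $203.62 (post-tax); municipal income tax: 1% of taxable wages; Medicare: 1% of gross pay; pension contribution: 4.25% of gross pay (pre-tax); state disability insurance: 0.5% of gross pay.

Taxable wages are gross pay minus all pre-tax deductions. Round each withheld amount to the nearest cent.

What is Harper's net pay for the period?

$1006.13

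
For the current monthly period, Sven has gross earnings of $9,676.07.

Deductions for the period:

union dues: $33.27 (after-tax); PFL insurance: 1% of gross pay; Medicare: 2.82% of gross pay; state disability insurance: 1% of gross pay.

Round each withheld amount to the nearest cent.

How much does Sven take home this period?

$9,176.41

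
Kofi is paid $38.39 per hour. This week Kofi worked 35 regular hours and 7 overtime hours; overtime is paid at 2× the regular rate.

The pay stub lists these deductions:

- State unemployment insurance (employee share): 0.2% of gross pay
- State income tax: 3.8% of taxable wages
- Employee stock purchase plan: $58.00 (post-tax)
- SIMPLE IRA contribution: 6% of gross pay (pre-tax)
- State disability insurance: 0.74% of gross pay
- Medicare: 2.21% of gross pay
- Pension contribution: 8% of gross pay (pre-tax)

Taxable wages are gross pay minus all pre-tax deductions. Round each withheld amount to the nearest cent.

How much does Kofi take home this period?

Regular pay: 35 × $38.39 = $1,343.65
Overtime pay: 7 × $38.39 × 2 = $537.46
Gross pay = $1,343.65 + $537.46 = $1,881.11
Pension contribution: $1,881.11 × 0.08 = $150.49
SIMPLE IRA contribution: $1,881.11 × 0.06 = $112.87
Pre-tax total = $150.49 + $112.87 = $263.36
Taxable wages = $1,881.11 − $263.36 = $1,617.75
State income tax: $1,617.75 × 0.038 = $61.47
State unemployment insurance (employee share): $1,881.11 × 0.002 = $3.76
Medicare: $1,881.11 × 0.0221 = $41.57
State disability insurance: $1,881.11 × 0.0074 = $13.92
Employee stock purchase plan: $58.00
Total deductions = $150.49 + $112.87 + $61.47 + $3.76 + $41.57 + $13.92 + $58.00 = $442.08
Net pay = $1,881.11 − $442.08 = $1,439.03

$1,439.03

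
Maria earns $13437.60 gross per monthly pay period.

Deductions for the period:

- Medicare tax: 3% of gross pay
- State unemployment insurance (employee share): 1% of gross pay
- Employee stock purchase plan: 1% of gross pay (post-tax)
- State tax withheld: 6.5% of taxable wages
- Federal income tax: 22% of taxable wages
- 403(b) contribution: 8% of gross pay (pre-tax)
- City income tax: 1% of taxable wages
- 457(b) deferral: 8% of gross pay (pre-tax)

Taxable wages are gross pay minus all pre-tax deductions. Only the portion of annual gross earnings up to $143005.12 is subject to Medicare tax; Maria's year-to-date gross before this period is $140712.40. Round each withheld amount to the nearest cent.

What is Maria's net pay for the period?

$7620.20

457(b) deferral: $13437.60 × 0.08 = $1075.01
403(b) contribution: $13437.60 × 0.08 = $1075.01
Pre-tax total = $1075.01 + $1075.01 = $2150.02
Taxable wages = $13437.60 − $2150.02 = $11287.58
State tax withheld: $11287.58 × 0.065 = $733.69
City income tax: $11287.58 × 0.01 = $112.88
Federal income tax: $11287.58 × 0.22 = $2483.27
Medicare tax: only $143005.12 − $140712.40 = $2292.72 of this check is subject → $2292.72 × 0.03 = $68.78
State unemployment insurance (employee share): $13437.60 × 0.01 = $134.38
Employee stock purchase plan: $13437.60 × 0.01 = $134.38
Total deductions = $1075.01 + $1075.01 + $733.69 + $112.88 + $2483.27 + $68.78 + $134.38 + $134.38 = $5817.40
Net pay = $13437.60 − $5817.40 = $7620.20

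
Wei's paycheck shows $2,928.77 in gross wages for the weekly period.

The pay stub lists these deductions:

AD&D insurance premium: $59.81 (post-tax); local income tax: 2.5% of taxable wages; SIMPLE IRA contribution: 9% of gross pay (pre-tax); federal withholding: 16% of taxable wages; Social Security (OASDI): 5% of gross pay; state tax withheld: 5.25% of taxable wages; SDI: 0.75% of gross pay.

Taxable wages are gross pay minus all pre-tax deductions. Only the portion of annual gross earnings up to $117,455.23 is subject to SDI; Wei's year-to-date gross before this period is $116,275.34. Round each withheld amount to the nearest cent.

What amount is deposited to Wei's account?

$1,817.10

SIMPLE IRA contribution: $2,928.77 × 0.09 = $263.59
Taxable wages = $2,928.77 − $263.59 = $2,665.18
State tax withheld: $2,665.18 × 0.0525 = $139.92
Federal withholding: $2,665.18 × 0.16 = $426.43
Local income tax: $2,665.18 × 0.025 = $66.63
Social Security (OASDI): $2,928.77 × 0.05 = $146.44
SDI: only $117,455.23 − $116,275.34 = $1,179.89 of this check is subject → $1,179.89 × 0.0075 = $8.85
AD&D insurance premium: $59.81
Total deductions = $263.59 + $139.92 + $426.43 + $66.63 + $146.44 + $8.85 + $59.81 = $1,111.67
Net pay = $2,928.77 − $1,111.67 = $1,817.10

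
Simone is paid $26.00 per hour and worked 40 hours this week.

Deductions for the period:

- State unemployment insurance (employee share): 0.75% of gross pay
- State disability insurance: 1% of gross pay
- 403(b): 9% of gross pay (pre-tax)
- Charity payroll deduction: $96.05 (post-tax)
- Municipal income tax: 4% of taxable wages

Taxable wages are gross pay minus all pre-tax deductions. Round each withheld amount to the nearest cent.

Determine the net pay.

$794.29

Gross pay: 40 × $26.00 = $1040.00
403(b): $1040.00 × 0.09 = $93.60
Taxable wages = $1040.00 − $93.60 = $946.40
Municipal income tax: $946.40 × 0.04 = $37.86
State unemployment insurance (employee share): $1040.00 × 0.0075 = $7.80
State disability insurance: $1040.00 × 0.01 = $10.40
Charity payroll deduction: $96.05
Total deductions = $93.60 + $37.86 + $7.80 + $10.40 + $96.05 = $245.71
Net pay = $1040.00 − $245.71 = $794.29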